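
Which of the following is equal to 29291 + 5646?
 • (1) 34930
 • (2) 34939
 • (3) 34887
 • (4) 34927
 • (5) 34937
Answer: 5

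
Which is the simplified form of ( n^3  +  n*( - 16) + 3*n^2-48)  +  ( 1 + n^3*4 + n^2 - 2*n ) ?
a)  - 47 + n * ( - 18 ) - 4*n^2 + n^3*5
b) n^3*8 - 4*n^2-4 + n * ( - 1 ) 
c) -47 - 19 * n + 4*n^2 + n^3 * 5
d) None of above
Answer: d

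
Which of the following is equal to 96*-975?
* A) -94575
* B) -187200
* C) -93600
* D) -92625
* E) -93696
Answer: C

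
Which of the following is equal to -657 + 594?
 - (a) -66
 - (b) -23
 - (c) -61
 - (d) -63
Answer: d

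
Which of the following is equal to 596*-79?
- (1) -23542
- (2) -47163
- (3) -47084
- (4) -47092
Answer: 3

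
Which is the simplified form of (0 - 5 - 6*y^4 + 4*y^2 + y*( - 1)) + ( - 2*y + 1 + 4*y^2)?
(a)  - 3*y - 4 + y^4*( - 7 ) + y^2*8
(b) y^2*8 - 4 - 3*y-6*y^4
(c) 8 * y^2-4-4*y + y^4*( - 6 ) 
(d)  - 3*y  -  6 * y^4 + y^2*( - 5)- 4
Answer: b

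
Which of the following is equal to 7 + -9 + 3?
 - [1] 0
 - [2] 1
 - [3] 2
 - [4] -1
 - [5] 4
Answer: 2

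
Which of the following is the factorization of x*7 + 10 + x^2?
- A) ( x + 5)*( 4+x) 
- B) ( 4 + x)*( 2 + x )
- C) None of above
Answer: C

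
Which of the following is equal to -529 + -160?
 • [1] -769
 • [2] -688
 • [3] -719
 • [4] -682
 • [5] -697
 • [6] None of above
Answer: 6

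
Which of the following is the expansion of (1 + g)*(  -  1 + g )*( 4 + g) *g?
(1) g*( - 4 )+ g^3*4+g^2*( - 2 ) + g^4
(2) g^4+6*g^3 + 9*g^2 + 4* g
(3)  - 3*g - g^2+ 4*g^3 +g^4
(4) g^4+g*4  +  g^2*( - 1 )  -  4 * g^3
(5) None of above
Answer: 5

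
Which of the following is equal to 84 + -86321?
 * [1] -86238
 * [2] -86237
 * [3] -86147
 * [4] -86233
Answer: 2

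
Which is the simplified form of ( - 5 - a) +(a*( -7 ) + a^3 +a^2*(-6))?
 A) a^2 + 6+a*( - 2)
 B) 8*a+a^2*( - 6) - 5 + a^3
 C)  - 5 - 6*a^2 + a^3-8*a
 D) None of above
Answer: C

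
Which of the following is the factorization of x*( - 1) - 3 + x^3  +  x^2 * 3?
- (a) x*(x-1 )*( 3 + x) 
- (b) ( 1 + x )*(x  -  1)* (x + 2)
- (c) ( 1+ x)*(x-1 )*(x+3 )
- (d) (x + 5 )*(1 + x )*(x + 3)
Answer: c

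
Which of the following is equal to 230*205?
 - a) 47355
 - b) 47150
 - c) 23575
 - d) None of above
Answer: b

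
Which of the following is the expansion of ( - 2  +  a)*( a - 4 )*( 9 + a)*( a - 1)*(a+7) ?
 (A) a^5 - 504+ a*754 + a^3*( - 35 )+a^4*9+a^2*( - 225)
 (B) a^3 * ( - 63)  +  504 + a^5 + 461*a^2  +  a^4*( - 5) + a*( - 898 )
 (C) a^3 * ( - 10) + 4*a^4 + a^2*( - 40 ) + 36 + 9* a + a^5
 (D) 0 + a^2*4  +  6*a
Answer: A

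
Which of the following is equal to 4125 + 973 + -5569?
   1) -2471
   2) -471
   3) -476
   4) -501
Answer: 2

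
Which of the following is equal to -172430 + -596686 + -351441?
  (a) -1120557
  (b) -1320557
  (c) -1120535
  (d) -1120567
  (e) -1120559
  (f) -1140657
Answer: a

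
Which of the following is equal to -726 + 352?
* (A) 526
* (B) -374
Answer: B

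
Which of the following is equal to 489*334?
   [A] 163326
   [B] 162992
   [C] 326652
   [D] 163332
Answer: A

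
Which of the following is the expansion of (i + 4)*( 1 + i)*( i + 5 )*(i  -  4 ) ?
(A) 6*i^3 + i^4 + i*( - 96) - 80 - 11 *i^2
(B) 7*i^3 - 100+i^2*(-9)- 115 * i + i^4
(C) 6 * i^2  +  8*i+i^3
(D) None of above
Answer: A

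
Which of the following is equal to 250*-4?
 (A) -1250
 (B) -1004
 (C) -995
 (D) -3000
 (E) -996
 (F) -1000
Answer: F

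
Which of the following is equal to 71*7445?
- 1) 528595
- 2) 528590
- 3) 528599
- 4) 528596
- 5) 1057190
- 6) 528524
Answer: 1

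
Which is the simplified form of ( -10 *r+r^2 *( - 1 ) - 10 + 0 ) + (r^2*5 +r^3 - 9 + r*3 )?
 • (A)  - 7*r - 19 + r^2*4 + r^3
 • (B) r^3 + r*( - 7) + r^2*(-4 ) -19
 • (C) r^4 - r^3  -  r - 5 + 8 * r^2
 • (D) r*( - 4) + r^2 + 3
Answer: A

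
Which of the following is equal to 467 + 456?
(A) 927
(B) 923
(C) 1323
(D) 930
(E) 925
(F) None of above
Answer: B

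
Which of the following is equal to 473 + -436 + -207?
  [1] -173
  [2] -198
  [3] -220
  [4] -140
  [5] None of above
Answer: 5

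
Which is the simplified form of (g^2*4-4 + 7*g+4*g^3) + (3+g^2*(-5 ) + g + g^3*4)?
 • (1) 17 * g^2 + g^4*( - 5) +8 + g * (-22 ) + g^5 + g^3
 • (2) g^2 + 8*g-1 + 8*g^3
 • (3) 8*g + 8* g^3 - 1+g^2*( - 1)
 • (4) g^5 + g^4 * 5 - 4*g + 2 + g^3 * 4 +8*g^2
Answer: 3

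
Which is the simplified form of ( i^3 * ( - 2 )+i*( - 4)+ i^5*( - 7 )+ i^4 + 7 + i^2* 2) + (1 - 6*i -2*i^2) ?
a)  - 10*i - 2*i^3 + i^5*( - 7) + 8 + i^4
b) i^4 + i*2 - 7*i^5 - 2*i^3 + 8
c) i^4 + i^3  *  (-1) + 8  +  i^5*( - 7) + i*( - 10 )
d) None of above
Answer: a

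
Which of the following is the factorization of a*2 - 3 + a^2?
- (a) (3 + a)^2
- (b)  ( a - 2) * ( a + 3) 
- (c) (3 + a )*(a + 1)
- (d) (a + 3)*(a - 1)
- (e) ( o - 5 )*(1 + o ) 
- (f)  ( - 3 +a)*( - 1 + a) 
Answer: d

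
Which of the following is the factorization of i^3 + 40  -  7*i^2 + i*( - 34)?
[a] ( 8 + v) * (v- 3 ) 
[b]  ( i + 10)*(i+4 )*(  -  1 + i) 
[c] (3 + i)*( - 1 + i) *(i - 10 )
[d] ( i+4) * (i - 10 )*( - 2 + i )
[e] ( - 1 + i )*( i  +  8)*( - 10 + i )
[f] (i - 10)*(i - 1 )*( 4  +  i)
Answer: f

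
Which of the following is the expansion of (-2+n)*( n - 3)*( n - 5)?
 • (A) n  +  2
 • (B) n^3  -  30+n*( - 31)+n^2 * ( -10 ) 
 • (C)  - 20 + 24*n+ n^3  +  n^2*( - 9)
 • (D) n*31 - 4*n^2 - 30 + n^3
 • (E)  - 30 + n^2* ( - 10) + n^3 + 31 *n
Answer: E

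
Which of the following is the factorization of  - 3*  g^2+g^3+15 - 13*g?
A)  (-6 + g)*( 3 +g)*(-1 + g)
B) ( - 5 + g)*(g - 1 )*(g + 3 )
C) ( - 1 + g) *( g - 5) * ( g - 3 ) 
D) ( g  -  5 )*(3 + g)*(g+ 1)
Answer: B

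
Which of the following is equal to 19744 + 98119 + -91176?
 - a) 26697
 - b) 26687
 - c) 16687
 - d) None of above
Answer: b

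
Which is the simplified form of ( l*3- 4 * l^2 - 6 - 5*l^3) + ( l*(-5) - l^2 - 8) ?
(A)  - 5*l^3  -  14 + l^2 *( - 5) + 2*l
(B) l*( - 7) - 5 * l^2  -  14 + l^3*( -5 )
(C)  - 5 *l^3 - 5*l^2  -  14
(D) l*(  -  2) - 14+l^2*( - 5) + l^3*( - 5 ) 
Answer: D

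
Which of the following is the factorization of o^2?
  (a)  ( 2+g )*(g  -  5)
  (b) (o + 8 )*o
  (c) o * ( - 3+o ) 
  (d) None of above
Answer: d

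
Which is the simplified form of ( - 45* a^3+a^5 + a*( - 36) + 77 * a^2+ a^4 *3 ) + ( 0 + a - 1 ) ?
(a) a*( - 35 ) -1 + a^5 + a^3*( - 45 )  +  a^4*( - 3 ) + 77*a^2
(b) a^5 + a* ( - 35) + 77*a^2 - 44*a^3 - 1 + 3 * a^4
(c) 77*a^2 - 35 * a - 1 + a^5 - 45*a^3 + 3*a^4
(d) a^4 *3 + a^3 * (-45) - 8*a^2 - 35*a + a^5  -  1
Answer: c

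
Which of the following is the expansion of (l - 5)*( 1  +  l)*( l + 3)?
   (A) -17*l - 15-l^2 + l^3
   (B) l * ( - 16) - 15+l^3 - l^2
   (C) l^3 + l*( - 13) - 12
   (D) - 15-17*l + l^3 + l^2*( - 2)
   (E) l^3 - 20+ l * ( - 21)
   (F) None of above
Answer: A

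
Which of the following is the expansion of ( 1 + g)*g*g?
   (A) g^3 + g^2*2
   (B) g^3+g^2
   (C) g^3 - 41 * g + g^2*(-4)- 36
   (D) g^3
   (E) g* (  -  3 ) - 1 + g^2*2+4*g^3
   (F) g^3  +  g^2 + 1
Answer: B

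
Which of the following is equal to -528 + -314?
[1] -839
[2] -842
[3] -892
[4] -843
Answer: 2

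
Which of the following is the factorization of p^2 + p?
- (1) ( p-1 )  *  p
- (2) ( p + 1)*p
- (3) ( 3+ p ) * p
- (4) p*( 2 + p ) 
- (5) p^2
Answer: 2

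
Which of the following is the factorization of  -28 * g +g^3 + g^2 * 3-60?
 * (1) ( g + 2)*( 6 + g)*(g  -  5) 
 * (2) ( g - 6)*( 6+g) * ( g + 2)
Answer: 1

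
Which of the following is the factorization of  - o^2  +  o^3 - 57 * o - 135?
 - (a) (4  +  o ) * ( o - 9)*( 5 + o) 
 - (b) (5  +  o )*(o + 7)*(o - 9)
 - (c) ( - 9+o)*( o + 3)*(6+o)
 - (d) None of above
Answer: d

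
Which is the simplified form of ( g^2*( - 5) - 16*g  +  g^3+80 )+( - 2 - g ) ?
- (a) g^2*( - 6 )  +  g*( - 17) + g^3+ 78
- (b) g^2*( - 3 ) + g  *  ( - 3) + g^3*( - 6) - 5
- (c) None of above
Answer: c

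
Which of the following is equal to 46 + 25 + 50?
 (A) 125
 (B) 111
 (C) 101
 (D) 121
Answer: D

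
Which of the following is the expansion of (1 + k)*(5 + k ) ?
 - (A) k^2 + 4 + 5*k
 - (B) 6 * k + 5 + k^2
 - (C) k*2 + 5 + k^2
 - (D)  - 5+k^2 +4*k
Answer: B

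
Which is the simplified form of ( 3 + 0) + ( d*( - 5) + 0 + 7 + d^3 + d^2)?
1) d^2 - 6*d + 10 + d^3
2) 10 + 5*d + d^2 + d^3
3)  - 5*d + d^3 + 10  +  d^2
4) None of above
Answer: 3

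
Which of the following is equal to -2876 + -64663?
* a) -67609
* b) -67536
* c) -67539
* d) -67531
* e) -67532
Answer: c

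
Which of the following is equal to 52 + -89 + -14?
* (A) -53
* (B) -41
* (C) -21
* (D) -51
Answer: D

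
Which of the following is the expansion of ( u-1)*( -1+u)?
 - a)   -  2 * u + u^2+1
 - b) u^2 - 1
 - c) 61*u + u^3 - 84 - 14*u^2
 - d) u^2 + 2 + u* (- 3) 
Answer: a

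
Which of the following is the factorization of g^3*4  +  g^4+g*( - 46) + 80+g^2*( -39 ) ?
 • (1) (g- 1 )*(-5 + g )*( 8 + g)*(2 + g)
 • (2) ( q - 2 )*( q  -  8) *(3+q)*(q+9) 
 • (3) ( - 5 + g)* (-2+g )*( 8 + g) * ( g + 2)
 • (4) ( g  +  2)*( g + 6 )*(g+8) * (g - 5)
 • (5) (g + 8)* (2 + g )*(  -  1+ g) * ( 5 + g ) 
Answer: 1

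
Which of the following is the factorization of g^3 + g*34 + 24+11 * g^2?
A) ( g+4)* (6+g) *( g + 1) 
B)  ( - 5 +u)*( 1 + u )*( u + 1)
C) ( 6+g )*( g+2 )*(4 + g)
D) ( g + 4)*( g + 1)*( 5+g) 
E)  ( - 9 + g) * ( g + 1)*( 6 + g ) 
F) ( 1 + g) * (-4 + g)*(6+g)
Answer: A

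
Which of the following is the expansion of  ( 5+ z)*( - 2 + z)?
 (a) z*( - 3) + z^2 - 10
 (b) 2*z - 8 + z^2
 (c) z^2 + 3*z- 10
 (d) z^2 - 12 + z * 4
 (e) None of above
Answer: c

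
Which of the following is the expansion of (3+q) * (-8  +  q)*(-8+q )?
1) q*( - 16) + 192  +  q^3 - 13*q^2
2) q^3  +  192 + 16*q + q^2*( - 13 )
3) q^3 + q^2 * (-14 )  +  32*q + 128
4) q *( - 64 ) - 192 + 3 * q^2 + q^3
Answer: 2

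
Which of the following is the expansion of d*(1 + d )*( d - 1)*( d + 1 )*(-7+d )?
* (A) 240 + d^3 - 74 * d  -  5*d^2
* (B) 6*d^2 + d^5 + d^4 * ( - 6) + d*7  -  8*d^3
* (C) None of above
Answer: B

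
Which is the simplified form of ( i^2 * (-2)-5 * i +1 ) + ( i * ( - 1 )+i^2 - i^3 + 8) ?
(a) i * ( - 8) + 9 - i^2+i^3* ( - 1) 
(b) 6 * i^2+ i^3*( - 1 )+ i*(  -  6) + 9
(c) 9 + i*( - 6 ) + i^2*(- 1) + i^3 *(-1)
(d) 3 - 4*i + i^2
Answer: c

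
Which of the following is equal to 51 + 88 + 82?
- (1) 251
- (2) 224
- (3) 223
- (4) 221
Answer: 4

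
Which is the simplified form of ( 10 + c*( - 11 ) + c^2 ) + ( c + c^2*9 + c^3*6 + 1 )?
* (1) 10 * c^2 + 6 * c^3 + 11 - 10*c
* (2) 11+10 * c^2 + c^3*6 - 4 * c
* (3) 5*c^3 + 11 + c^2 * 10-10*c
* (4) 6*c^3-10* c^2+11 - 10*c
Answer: 1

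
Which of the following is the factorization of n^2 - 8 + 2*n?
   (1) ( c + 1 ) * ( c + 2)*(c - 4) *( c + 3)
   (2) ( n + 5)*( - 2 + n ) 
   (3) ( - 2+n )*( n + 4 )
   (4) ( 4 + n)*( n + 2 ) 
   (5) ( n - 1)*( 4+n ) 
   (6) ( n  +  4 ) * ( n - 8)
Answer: 3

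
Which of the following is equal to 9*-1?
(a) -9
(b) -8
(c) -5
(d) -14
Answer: a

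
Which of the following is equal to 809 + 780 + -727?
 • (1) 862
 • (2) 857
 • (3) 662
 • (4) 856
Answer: 1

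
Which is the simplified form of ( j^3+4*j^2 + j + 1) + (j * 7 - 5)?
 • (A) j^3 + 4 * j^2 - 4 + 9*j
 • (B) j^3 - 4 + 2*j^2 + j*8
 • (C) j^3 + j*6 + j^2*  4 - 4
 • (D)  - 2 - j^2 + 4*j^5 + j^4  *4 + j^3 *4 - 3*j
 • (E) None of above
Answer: E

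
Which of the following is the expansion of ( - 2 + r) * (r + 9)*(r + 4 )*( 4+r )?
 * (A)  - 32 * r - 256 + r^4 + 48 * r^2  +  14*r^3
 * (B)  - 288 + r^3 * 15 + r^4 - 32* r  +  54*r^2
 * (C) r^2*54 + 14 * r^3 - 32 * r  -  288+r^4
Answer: B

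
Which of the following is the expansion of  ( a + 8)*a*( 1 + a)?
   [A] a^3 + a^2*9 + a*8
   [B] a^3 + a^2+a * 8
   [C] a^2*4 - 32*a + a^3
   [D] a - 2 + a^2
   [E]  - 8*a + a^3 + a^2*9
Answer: A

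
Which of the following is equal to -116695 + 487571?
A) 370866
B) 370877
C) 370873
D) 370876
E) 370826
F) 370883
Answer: D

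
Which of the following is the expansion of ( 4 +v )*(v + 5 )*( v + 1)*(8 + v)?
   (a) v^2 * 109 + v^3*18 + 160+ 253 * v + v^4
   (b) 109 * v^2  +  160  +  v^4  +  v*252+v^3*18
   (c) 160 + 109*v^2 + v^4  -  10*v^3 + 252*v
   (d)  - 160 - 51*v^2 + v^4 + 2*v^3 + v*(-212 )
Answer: b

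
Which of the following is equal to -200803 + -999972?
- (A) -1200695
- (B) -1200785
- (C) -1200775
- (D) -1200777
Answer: C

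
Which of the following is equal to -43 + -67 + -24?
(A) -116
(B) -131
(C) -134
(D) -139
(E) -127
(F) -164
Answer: C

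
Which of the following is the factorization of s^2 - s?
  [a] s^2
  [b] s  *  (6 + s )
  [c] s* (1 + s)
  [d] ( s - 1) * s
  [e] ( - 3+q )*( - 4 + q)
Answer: d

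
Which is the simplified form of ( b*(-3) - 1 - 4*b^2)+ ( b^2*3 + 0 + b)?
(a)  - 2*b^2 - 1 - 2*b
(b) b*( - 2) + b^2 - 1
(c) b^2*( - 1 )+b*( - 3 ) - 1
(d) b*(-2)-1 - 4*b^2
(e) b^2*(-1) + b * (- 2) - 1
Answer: e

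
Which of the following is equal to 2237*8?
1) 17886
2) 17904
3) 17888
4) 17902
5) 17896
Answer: 5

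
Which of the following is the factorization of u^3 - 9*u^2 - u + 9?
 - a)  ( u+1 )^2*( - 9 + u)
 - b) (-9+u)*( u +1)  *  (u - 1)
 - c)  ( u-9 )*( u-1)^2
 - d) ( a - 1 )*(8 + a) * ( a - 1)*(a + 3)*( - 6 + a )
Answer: b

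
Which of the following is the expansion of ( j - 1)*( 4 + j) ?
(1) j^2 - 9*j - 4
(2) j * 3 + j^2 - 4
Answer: 2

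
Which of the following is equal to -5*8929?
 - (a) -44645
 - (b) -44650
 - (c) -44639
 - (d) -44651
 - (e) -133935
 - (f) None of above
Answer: a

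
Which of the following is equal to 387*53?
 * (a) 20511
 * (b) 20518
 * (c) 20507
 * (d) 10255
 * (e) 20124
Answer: a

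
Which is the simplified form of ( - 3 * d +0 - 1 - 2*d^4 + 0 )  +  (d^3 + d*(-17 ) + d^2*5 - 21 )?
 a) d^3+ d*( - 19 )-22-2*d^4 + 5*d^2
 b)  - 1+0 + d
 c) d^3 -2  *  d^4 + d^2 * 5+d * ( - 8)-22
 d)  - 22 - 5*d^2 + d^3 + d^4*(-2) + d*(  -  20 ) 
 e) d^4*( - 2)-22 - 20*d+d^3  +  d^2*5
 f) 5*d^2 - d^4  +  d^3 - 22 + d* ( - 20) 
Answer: e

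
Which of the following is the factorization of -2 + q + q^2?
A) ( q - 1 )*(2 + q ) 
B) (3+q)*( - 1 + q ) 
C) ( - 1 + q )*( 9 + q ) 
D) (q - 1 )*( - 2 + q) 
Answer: A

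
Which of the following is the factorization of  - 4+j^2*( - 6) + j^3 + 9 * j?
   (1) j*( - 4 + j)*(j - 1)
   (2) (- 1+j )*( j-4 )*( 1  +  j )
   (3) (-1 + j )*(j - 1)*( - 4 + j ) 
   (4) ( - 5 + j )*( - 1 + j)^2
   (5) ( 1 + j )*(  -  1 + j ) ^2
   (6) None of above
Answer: 3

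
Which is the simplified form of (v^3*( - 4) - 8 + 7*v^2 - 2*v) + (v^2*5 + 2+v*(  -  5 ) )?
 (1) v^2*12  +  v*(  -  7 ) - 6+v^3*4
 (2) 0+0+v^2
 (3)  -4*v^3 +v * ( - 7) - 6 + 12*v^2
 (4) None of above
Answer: 3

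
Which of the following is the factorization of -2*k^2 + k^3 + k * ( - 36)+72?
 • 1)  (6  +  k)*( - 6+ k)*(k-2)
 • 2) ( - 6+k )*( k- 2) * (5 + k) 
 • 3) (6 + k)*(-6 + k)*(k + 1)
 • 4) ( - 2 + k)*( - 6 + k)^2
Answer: 1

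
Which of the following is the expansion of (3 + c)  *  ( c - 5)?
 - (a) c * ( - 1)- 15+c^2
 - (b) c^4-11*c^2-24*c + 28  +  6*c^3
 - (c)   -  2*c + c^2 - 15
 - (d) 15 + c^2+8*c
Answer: c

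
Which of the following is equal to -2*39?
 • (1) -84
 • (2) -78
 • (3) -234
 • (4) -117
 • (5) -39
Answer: 2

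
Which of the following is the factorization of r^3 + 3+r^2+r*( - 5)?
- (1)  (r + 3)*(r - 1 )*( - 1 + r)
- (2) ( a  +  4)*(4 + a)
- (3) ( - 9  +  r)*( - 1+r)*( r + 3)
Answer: 1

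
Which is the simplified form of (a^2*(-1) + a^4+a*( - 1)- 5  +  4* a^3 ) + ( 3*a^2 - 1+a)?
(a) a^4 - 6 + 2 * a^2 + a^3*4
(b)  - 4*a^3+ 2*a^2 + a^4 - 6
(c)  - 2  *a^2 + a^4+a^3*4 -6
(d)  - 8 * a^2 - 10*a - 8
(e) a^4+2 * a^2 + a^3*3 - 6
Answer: a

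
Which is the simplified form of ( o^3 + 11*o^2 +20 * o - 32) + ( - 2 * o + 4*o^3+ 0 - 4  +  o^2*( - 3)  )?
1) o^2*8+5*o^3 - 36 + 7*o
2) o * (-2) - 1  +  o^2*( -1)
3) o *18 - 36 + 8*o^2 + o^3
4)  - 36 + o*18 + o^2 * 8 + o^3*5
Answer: 4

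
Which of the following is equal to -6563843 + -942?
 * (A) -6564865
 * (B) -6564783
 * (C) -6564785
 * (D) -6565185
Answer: C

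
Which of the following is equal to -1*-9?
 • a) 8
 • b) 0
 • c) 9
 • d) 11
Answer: c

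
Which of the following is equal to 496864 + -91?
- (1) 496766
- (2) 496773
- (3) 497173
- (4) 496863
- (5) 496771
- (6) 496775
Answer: 2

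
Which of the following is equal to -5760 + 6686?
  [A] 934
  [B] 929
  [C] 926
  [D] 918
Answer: C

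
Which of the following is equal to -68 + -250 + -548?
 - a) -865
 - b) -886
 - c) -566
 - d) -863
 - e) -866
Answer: e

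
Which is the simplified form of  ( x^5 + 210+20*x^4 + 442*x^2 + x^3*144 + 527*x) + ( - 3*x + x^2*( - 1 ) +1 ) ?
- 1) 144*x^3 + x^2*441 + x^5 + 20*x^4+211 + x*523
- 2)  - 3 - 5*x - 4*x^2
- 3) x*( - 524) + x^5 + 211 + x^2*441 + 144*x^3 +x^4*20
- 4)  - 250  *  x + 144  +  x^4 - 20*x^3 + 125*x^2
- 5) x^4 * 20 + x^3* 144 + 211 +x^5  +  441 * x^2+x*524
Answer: 5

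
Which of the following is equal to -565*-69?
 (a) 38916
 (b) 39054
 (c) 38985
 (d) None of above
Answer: c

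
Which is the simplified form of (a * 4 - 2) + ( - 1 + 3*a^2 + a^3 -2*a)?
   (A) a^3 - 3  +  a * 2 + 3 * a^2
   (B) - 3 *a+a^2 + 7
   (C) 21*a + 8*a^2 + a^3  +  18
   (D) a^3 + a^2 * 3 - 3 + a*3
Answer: A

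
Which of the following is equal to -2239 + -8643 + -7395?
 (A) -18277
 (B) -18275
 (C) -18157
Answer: A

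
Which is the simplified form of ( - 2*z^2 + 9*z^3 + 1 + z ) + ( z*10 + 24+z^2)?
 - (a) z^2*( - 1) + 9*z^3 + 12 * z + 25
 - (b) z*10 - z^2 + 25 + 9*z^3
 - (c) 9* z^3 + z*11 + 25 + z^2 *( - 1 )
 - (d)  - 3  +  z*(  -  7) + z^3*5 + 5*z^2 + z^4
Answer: c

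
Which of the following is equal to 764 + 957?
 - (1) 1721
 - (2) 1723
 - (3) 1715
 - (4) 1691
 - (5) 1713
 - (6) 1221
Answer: 1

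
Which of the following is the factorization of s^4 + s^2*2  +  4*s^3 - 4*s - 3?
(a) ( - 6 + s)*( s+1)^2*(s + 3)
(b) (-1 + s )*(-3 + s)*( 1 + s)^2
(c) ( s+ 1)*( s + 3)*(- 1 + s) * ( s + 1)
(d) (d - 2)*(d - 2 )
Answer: c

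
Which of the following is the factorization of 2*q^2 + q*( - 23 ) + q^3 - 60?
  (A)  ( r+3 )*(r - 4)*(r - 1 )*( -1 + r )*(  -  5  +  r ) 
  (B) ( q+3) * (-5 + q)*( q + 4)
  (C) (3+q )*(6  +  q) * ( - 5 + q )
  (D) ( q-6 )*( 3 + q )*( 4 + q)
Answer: B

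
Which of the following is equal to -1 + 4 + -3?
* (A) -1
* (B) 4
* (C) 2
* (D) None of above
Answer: D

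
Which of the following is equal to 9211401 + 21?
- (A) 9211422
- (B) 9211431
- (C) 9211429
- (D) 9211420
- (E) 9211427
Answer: A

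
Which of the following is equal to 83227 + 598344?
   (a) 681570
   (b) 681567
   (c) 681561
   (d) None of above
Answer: d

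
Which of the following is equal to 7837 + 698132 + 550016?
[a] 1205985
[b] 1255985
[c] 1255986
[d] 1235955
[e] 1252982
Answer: b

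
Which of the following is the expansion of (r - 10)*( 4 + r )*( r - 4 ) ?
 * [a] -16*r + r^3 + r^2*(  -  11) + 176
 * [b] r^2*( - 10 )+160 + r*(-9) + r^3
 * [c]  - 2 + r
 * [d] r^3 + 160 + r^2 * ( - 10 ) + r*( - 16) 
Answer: d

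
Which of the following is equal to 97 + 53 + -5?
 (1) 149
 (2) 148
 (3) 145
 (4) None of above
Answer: 3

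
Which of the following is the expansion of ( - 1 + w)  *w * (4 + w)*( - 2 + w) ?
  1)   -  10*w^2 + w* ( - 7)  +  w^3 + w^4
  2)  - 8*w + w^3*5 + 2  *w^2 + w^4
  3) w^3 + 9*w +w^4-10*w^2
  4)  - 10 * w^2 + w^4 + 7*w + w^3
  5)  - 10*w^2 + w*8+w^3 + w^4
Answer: 5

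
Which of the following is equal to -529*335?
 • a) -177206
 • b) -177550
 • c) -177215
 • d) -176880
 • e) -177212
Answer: c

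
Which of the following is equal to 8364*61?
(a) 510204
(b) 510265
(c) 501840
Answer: a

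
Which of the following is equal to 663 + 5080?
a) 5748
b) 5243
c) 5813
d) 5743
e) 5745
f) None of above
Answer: d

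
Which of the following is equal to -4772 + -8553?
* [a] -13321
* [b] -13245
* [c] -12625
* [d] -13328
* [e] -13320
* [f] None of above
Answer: f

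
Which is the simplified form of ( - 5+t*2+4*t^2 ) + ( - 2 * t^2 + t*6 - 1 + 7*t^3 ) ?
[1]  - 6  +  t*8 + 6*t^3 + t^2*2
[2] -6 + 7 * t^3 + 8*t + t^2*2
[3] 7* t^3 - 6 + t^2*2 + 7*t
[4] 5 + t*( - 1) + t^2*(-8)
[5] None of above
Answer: 2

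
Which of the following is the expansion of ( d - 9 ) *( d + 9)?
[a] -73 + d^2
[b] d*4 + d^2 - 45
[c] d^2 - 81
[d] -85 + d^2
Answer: c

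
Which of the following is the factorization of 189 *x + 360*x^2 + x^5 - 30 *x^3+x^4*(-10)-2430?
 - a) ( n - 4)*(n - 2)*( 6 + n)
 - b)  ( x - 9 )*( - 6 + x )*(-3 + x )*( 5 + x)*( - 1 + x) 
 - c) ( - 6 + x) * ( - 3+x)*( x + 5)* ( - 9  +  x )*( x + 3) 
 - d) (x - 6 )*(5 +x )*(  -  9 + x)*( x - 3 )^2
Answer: c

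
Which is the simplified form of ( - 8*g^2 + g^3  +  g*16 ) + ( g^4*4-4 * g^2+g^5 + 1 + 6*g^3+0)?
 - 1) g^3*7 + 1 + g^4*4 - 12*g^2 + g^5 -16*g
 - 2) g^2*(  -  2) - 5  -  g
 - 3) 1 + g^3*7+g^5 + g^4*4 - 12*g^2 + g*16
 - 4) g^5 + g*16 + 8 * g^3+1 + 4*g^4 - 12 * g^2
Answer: 3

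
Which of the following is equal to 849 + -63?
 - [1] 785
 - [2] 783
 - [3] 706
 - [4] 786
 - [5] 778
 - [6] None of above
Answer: 4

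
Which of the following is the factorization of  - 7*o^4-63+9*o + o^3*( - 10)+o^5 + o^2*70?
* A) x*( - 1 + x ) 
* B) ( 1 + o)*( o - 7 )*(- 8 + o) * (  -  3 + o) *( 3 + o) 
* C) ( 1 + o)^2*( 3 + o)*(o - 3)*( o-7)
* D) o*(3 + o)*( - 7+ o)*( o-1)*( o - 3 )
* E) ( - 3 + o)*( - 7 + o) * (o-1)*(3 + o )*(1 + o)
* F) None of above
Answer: E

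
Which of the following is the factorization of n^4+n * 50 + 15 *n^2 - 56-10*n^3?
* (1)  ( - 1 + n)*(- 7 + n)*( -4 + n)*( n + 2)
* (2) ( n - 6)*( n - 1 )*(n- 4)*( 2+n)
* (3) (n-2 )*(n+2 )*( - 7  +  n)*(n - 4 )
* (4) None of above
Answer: 1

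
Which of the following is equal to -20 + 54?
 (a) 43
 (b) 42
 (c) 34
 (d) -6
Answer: c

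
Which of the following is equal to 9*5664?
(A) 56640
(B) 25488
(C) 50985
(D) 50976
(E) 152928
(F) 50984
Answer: D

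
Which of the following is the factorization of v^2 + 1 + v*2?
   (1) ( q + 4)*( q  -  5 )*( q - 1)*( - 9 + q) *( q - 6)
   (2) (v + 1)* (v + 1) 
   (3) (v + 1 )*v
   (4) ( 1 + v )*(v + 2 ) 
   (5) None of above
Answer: 2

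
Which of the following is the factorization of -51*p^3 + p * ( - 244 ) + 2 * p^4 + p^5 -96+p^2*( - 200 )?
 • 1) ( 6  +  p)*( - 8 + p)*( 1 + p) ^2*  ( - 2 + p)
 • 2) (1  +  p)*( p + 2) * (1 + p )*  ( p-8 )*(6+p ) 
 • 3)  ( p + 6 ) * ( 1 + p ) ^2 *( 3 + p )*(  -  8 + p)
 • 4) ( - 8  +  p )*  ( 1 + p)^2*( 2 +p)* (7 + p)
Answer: 2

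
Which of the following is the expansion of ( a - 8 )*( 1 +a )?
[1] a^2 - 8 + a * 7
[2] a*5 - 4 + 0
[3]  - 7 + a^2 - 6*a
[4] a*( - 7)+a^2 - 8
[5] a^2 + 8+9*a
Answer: 4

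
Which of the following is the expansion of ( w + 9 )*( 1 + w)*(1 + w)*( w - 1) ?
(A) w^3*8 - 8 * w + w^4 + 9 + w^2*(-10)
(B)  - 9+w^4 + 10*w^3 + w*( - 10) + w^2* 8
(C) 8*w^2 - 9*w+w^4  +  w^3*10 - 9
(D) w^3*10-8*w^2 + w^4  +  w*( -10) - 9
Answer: B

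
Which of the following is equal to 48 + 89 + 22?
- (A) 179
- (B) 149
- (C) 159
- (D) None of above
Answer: C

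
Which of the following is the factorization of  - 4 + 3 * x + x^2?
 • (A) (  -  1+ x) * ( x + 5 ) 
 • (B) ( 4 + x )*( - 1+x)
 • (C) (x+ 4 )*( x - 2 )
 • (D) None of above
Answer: B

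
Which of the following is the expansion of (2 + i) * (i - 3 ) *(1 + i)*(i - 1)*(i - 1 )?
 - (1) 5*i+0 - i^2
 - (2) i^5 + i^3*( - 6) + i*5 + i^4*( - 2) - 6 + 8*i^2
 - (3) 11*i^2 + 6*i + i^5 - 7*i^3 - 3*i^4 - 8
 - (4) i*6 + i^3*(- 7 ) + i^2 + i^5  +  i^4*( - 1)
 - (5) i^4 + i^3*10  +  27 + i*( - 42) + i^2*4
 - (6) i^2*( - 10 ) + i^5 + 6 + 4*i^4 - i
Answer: 2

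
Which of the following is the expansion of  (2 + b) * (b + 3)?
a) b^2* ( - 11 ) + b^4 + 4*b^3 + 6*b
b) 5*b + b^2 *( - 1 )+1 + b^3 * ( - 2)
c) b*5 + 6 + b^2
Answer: c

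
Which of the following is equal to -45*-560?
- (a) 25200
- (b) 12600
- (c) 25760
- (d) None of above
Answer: a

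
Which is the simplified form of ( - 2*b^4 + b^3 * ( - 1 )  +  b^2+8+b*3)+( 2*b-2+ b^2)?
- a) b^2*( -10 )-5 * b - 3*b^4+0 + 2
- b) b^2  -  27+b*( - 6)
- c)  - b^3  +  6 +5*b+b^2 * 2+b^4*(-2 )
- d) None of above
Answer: c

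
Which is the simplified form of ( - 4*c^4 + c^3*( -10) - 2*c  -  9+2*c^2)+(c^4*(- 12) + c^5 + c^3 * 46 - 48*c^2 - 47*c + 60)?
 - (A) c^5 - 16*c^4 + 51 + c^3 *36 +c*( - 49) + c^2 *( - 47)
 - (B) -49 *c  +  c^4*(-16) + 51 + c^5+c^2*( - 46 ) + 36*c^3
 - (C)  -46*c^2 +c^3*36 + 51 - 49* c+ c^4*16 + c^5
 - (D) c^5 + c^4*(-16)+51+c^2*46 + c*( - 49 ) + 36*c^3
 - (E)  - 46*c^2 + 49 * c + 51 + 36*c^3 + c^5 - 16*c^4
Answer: B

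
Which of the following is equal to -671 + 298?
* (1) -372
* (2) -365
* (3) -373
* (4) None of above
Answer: 3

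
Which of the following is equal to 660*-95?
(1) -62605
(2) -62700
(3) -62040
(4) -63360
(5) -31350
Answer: 2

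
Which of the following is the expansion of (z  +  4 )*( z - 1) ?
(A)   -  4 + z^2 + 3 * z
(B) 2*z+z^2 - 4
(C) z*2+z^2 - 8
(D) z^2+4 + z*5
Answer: A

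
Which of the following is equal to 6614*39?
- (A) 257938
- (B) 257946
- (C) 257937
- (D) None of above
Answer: B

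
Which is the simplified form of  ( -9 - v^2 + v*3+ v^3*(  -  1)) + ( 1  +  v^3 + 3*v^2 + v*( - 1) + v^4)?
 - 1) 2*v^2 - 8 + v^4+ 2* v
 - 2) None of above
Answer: 1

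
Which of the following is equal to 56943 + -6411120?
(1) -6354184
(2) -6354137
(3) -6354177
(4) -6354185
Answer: 3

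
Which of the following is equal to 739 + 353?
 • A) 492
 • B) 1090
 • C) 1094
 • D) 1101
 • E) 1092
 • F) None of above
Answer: E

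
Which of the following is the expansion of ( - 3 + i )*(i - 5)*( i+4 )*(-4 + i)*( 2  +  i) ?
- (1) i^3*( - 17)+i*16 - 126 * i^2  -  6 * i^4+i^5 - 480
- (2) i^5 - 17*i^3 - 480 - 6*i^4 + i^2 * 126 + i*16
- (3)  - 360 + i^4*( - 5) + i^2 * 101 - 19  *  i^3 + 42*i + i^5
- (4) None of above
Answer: 2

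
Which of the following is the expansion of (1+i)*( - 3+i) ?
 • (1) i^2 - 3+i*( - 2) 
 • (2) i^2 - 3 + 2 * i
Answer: 1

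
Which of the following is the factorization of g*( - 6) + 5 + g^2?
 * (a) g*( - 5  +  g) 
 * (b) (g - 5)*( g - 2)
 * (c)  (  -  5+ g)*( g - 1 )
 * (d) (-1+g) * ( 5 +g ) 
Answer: c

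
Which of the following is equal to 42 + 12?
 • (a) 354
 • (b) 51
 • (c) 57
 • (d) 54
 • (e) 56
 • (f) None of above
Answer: d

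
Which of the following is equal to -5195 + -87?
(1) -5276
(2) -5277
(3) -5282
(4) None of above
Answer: 3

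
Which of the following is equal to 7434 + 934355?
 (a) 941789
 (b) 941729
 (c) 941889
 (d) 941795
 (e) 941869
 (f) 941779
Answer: a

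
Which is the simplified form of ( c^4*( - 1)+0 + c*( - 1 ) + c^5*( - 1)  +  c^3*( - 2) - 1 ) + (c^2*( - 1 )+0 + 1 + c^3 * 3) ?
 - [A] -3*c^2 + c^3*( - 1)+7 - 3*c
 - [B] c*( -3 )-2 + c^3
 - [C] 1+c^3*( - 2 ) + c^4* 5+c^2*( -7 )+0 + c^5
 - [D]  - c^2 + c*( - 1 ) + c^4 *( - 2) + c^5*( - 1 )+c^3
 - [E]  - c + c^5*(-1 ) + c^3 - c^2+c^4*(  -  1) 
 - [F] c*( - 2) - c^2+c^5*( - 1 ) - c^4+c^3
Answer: E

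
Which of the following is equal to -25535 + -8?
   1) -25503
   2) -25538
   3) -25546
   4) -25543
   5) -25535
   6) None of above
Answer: 4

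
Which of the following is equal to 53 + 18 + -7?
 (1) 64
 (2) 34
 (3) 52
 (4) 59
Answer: 1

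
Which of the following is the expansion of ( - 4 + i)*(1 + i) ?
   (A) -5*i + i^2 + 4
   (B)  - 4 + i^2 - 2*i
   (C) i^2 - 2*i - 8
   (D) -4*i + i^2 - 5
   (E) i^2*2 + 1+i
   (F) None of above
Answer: F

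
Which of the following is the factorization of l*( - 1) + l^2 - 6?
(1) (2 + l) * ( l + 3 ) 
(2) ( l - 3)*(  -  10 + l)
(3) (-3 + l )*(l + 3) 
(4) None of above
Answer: 4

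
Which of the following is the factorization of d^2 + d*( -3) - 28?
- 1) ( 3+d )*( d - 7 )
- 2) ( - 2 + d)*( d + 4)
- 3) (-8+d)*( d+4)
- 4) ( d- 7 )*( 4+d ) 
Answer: 4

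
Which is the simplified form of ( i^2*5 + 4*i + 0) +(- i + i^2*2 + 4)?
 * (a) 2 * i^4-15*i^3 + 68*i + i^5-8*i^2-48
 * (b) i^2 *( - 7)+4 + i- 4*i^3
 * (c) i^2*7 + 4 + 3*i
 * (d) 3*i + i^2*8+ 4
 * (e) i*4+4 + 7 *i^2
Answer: c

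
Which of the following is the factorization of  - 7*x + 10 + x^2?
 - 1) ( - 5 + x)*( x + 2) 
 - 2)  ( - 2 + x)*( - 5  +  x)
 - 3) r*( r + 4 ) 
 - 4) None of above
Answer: 2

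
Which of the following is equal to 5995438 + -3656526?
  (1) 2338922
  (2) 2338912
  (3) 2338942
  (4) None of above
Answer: 2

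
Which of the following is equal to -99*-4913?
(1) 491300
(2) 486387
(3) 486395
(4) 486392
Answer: 2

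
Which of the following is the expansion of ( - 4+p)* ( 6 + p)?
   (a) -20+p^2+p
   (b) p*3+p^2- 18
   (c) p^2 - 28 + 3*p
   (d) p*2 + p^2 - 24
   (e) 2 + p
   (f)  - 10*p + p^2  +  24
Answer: d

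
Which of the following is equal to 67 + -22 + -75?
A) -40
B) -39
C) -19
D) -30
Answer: D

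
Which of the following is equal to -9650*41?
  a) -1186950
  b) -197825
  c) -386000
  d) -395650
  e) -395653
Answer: d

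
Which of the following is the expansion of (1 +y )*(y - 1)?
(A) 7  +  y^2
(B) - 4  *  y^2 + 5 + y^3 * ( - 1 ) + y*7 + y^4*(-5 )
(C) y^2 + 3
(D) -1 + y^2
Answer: D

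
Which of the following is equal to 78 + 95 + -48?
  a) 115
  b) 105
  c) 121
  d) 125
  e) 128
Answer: d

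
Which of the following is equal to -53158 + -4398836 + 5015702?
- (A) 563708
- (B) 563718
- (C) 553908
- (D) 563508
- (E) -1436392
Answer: A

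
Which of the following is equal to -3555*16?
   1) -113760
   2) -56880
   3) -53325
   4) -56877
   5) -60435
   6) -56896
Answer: 2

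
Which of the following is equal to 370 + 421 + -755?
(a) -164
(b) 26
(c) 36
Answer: c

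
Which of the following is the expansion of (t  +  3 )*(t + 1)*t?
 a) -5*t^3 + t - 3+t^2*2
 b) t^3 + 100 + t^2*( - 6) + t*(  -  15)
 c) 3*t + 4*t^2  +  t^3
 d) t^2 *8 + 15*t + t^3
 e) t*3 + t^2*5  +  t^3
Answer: c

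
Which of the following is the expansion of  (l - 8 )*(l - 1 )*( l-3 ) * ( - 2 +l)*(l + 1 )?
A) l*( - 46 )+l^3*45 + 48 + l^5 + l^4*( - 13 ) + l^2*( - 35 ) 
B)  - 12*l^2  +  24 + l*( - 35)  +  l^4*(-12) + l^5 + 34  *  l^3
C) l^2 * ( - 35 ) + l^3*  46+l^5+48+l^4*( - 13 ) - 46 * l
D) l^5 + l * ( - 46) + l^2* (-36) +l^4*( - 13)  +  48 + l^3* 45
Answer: A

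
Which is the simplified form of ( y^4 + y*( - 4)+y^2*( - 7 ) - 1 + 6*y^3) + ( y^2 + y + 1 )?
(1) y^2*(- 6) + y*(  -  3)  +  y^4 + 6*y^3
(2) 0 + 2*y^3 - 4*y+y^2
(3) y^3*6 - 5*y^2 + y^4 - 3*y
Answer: 1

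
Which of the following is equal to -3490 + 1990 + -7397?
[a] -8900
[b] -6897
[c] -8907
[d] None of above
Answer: d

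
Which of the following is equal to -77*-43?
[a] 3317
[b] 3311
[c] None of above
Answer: b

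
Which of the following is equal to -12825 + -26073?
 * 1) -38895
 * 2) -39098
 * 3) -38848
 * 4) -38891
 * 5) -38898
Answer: 5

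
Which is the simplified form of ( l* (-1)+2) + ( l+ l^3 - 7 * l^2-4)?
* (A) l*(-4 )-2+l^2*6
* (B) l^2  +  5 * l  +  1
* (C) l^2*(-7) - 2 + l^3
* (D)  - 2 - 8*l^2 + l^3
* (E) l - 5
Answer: C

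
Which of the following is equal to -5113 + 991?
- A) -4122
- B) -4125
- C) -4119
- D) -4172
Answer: A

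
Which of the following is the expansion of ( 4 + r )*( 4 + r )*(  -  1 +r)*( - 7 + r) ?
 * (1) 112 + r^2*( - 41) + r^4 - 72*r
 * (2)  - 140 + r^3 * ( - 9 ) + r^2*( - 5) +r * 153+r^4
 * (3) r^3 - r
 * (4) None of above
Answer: 1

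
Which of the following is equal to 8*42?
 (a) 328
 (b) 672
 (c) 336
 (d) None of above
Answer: c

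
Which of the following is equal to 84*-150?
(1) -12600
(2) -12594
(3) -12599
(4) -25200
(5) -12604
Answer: 1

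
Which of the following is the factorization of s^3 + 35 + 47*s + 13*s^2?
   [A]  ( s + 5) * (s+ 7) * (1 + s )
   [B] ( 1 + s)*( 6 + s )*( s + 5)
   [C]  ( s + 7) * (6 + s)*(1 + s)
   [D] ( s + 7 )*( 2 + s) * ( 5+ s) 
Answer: A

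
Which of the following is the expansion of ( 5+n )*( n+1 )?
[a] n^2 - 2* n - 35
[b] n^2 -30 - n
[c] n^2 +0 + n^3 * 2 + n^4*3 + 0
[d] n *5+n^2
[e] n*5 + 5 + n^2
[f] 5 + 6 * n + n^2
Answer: f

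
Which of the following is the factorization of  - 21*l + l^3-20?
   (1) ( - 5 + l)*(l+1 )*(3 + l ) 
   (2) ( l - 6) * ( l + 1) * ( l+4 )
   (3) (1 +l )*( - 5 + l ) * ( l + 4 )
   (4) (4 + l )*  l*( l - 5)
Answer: 3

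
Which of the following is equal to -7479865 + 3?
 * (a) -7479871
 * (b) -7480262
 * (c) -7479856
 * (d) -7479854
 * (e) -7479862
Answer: e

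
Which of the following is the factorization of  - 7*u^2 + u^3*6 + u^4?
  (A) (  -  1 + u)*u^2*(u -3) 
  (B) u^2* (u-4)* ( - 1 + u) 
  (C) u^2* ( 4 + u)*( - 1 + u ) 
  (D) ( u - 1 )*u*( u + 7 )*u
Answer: D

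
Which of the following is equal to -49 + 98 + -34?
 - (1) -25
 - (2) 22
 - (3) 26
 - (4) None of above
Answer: 4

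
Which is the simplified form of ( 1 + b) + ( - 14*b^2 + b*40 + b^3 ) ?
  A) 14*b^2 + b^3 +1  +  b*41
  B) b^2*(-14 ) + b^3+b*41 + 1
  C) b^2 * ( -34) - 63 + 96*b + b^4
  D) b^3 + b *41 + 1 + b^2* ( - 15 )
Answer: B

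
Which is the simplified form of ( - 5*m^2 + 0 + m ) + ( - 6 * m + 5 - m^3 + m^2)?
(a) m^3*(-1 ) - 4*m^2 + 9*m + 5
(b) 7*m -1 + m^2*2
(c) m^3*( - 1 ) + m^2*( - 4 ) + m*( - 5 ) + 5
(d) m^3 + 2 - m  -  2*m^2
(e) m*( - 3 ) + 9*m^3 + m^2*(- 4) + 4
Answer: c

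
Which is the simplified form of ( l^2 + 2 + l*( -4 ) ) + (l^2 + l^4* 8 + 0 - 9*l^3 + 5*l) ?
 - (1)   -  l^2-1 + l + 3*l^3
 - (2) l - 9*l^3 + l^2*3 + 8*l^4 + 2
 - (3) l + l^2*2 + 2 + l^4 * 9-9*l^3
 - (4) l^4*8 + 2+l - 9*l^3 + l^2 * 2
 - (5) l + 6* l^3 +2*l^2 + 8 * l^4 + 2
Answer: 4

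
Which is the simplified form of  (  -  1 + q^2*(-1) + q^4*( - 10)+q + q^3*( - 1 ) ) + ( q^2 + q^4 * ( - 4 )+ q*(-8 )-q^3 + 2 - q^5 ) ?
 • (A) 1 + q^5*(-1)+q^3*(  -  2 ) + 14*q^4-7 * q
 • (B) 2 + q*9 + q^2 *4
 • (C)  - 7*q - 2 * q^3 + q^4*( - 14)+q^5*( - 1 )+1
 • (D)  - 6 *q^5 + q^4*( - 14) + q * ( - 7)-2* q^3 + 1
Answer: C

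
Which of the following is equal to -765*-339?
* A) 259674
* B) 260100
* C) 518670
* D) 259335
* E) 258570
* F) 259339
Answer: D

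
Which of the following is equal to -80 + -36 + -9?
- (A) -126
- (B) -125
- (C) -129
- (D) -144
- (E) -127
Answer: B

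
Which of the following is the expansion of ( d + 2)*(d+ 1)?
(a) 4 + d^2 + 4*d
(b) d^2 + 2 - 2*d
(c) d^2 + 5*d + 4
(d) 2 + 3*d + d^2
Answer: d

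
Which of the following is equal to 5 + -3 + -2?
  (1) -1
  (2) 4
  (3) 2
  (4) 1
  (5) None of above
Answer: 5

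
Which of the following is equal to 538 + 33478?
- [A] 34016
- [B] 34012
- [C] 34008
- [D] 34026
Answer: A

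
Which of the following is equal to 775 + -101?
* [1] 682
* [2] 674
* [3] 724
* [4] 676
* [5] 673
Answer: 2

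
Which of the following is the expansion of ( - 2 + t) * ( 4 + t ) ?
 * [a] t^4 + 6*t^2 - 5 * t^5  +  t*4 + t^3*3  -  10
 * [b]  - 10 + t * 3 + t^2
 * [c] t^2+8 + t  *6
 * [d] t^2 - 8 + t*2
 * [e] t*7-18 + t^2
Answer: d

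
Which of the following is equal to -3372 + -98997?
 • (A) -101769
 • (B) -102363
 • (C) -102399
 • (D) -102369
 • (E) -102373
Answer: D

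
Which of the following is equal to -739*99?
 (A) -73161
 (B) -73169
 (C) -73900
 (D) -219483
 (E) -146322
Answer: A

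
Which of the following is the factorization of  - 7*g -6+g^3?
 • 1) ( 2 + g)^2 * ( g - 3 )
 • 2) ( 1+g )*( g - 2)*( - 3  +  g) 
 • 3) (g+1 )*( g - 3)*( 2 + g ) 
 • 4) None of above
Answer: 3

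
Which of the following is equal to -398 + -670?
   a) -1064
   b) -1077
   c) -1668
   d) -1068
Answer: d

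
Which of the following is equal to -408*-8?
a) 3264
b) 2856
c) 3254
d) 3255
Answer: a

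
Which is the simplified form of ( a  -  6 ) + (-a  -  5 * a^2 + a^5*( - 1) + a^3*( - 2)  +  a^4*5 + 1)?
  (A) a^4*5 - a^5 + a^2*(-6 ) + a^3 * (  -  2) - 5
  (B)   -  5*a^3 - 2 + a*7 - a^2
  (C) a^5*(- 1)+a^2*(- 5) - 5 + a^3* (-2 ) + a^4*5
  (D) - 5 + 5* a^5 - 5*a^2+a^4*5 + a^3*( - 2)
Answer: C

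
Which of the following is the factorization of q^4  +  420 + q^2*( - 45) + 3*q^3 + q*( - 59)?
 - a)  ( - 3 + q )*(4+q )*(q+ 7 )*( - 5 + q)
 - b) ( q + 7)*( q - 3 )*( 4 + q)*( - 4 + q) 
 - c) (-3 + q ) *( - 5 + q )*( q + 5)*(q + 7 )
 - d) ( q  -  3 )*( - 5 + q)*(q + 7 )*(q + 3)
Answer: a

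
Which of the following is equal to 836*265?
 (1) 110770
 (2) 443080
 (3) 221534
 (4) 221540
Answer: 4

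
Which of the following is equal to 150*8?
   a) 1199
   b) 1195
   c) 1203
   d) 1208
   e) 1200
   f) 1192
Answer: e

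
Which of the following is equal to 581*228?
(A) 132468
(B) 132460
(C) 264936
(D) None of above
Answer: A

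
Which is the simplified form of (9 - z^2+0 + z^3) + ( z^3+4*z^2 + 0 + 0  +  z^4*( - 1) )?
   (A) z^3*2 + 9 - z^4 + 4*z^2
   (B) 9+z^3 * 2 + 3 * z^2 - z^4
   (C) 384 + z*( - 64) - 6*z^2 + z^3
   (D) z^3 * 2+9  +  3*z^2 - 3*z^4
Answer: B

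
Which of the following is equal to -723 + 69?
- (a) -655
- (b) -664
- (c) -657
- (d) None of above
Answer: d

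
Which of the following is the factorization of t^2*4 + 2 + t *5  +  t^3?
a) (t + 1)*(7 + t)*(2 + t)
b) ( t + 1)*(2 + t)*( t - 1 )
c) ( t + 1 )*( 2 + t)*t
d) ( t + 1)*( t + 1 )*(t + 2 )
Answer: d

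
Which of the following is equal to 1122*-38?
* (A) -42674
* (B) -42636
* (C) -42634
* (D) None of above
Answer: B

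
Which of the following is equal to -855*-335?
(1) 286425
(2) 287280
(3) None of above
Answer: 1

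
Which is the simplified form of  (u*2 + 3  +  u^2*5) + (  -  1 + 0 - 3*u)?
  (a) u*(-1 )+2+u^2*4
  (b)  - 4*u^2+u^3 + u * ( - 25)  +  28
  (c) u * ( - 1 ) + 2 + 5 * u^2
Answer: c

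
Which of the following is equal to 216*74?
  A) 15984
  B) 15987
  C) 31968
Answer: A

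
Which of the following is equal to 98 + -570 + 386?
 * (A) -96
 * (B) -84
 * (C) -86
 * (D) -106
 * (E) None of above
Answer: C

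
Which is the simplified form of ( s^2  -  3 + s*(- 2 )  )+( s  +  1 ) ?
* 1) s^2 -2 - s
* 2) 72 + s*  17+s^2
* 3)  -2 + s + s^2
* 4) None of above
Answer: 1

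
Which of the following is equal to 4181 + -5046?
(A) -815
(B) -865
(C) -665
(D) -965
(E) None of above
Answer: B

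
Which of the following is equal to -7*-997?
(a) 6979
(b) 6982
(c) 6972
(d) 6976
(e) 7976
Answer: a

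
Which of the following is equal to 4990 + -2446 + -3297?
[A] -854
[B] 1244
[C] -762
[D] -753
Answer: D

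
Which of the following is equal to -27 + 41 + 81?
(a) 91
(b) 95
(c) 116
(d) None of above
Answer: b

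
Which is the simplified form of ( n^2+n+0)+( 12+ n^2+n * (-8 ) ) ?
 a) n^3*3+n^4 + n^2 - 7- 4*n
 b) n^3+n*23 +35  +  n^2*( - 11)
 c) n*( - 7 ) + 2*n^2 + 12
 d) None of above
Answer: c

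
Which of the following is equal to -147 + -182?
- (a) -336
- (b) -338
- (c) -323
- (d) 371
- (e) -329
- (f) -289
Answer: e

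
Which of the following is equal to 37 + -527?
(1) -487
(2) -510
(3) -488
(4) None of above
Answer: 4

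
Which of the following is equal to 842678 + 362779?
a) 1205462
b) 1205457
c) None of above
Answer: b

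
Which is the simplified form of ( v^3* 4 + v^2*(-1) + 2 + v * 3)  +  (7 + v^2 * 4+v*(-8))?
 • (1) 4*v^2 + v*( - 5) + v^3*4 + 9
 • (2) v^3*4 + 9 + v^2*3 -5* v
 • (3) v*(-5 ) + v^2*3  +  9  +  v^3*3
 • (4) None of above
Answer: 2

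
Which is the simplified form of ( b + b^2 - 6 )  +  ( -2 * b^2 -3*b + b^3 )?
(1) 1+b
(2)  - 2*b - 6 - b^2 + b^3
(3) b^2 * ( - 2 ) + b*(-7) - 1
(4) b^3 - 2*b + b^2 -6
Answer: 2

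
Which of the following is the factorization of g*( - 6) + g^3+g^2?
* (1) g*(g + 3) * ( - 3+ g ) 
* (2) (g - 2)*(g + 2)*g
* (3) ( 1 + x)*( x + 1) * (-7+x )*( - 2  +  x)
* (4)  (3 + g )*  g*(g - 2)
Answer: 4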